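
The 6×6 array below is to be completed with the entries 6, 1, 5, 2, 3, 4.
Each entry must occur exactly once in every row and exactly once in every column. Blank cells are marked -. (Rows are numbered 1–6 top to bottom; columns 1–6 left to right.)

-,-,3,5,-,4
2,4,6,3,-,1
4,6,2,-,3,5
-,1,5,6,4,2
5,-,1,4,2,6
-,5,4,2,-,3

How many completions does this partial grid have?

2

Row 1, column 1: eliminating its row and column leaves {6, 1}.
Row 1, column 2: eliminating its row and column leaves {2}.
Row 1, column 5: eliminating its row and column leaves {6, 1}.
Row 2, column 5: eliminating its row and column leaves {5}.
Row 3, column 4: eliminating its row and column leaves {1}.
Row 4, column 1: eliminating its row and column leaves {3}.
Row 5, column 2: eliminating its row and column leaves {3}.
Row 6, column 1: eliminating its row and column leaves {6, 1}.
Row 6, column 5: eliminating its row and column leaves {6, 1}.
Enumerating the assignments across these blanks that avoid any row or column repeat gives 2 completions.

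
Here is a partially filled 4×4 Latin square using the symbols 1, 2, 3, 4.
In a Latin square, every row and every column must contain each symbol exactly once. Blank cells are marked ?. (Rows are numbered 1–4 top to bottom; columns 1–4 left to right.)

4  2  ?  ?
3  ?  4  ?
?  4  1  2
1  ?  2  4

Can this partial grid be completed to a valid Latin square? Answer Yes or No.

Row 3, column 1: row 3 together with column 1 already contain {1, 2, 3, 4} — every symbol — so nothing can go there. The grid has no valid completion.

No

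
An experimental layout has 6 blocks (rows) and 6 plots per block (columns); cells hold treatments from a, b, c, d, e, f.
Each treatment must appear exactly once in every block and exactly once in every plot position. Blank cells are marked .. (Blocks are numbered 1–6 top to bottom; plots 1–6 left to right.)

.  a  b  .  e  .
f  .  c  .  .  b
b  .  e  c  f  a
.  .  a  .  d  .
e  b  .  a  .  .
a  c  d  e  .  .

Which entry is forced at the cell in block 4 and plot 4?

b

Block 2, plot 4: block 2 has {b, c, f} and plot 4 has {a, c, e}, leaving only d.
Block 1, plot 4: block 1 has {a, b, e} and plot 4 has {a, c, d, e}, leaving only f.
Block 4 already has {a, d} and plot 4 already has {a, c, d, e, f}, so block 4, plot 4 must be b.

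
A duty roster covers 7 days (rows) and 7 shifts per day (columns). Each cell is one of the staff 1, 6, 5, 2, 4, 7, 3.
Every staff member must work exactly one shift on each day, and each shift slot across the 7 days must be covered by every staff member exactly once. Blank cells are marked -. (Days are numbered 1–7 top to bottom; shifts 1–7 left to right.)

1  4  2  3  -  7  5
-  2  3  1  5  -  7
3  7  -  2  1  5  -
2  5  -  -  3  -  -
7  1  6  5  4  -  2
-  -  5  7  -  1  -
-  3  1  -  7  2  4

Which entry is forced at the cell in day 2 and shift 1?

Day 1, shift 5: day 1 has {1, 5, 2, 4, 7, 3} and shift 5 has {1, 5, 4, 7, 3}, leaving only 6.
Day 3, shift 3: day 3 has {1, 5, 2, 7, 3} and shift 3 has {1, 6, 5, 2, 3}, leaving only 4.
Day 3, shift 7: day 3 has {1, 5, 2, 4, 7, 3} and shift 7 has {5, 2, 4, 7}, leaving only 6.
Day 4, shift 3: day 4 has {5, 2, 3} and shift 3 has {1, 6, 5, 2, 4, 3}, leaving only 7.
Day 4, shift 7: day 4 has {5, 2, 7, 3} and shift 7 has {6, 5, 2, 4, 7}, leaving only 1.
Day 5, shift 6: day 5 has {1, 6, 5, 2, 4, 7} and shift 6 has {1, 5, 2, 7}, leaving only 3.
Day 6, shift 2: day 6 has {1, 5, 7} and shift 2 has {1, 5, 2, 4, 7, 3}, leaving only 6.
Day 6, shift 1: day 6 has {1, 6, 5, 7} and shift 1 has {1, 2, 7, 3}, leaving only 4.
Day 2 already has {1, 5, 2, 7, 3} and shift 1 already has {1, 2, 4, 7, 3}, so day 2, shift 1 must be 6.

6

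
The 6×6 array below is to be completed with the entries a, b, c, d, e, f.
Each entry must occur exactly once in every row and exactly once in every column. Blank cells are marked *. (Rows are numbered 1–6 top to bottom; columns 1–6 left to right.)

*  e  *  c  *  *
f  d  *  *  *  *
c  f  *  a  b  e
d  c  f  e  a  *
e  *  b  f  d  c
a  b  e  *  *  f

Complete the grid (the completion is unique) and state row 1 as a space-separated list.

Row 1, column 1: row 1 has {c, e} and column 1 has {a, c, d, e, f}, leaving only b.
Row 1, column 5: row 1 has {b, c, e} and column 5 has {a, b, d}, leaving only f.
Row 2, column 4: row 2 has {d, f} and column 4 has {a, c, e, f}, leaving only b.
Row 2, column 6: row 2 has {b, d, f} and column 6 has {c, e, f}, leaving only a.
Row 1, column 6: row 1 has {b, c, e, f} and column 6 has {a, c, e, f}, leaving only d.
Row 1, column 3: row 1 has {b, c, d, e, f} and column 3 has {b, e, f}, leaving only a.
So row 1 reads: b e a c f d.

b e a c f d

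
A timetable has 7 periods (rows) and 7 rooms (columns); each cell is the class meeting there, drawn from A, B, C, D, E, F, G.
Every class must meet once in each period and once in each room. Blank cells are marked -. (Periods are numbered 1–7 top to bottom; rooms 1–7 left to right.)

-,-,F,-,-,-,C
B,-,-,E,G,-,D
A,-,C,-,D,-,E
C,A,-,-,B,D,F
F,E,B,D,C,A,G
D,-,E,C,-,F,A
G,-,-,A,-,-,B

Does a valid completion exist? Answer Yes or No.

No

Period 6, room 5: period 6 together with room 5 already contain {A, B, C, D, E, F, G} — every symbol — so nothing can go there. The grid has no valid completion.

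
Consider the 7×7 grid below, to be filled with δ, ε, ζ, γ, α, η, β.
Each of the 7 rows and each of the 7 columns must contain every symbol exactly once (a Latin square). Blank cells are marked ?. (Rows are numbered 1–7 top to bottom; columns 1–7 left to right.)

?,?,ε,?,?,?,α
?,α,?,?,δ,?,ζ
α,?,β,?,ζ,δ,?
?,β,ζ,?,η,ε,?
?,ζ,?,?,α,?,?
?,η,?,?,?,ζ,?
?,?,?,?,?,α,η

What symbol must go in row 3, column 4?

Row 3, column 4 is narrowed to {ε, γ, η}.
If it were ε, then row 3, column 7 would be left with no valid symbol.
If it were γ, then row 3, column 7 would be left with no valid symbol.
So row 3, column 4 must be η.

η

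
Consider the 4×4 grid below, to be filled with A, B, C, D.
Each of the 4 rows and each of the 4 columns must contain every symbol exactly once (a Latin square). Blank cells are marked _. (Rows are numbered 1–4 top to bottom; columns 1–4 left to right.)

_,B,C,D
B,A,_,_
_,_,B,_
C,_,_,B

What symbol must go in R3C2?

C

Row 1, column 1: row 1 has {B, C, D} and column 1 has {B, C}, leaving only A.
Row 2, column 3: row 2 has {A, B} and column 3 has {B, C}, leaving only D.
Row 2, column 4: row 2 has {A, B, D} and column 4 has {B, D}, leaving only C.
Row 3, column 1: row 3 has {B} and column 1 has {A, B, C}, leaving only D.
Row 3 already has {B, D} and column 2 already has {A, B}, so row 3, column 2 must be C.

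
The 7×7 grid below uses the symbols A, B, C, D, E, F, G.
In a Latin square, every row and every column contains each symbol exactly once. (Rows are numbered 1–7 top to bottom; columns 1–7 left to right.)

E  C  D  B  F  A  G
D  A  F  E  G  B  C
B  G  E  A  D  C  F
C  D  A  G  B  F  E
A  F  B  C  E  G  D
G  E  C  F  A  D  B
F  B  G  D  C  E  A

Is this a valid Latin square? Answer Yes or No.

Each row is a permutation of the 7 symbols, and so is each column.

Yes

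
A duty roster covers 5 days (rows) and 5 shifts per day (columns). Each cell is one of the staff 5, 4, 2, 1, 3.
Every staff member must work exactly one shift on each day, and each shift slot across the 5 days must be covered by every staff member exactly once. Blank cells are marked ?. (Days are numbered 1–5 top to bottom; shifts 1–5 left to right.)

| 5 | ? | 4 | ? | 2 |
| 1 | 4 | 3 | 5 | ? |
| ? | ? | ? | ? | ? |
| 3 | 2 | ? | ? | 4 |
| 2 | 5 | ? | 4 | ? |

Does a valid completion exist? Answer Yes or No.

Day 2, shift 5: day 2 together with shift 5 already contain {5, 4, 2, 1, 3} — every symbol — so nothing can go there. The grid has no valid completion.

No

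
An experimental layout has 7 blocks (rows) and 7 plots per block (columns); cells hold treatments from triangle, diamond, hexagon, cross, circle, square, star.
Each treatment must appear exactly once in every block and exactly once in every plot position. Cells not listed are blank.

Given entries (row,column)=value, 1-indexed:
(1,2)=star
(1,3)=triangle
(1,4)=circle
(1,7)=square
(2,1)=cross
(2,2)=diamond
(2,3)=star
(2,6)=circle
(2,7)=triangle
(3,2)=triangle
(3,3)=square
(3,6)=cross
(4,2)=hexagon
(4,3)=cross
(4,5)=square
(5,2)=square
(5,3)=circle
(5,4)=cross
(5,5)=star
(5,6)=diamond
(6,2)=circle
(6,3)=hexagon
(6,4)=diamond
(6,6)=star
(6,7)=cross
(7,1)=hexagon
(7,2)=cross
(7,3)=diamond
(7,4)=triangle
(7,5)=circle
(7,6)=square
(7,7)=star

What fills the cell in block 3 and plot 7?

circle

Block 1, plot 1: block 1 has {triangle, circle, square, star} and plot 1 has {hexagon, cross}, leaving only diamond.
Block 1, plot 6: block 1 has {triangle, diamond, circle, square, star} and plot 6 has {diamond, cross, circle, square, star}, leaving only hexagon.
Block 1, plot 5: block 1 has {triangle, diamond, hexagon, circle, square, star} and plot 5 has {circle, square, star}, leaving only cross.
Block 2, plot 5: block 2 has {triangle, diamond, cross, circle, star} and plot 5 has {cross, circle, square, star}, leaving only hexagon.
Block 2, plot 4: block 2 has {triangle, diamond, hexagon, cross, circle, star} and plot 4 has {triangle, diamond, cross, circle}, leaving only square.
Block 3, plot 5: block 3 has {triangle, cross, square} and plot 5 has {hexagon, cross, circle, square, star}, leaving only diamond.
Block 4, plot 4: block 4 has {hexagon, cross, square} and plot 4 has {triangle, diamond, cross, circle, square}, leaving only star.
Block 3, plot 4: block 3 has {triangle, diamond, cross, square} and plot 4 has {triangle, diamond, cross, circle, square, star}, leaving only hexagon.
Block 3 already has {triangle, diamond, hexagon, cross, square} and plot 7 already has {triangle, cross, square, star}, so block 3, plot 7 must be circle.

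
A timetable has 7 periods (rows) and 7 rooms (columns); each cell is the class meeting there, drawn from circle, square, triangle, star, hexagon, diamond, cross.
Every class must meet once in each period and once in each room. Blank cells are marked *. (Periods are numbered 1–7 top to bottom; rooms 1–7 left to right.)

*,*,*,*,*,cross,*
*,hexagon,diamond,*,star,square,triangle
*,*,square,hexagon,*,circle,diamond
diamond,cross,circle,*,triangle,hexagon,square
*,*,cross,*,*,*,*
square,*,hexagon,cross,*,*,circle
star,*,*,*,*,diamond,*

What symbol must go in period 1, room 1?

circle

Period 2, room 4: period 2 has {square, triangle, star, hexagon, diamond} and room 4 has {hexagon, cross}, leaving only circle.
Period 2, room 1: period 2 has {circle, square, triangle, star, hexagon, diamond} and room 1 has {square, star, diamond}, leaving only cross.
Period 3, room 1: period 3 has {circle, square, hexagon, diamond} and room 1 has {square, star, diamond, cross}, leaving only triangle.
Period 3, room 2: period 3 has {circle, square, triangle, hexagon, diamond} and room 2 has {hexagon, cross}, leaving only star.
Period 3, room 5: period 3 has {circle, square, triangle, star, hexagon, diamond} and room 5 has {triangle, star}, leaving only cross.
Period 4, room 4: period 4 has {circle, square, triangle, hexagon, diamond, cross} and room 4 has {circle, hexagon, cross}, leaving only star.
Period 6, room 5: period 6 has {circle, square, hexagon, cross} and room 5 has {triangle, star, cross}, leaving only diamond.
Period 6, room 2: period 6 has {circle, square, hexagon, diamond, cross} and room 2 has {star, hexagon, cross}, leaving only triangle.
Period 6, room 6: period 6 has {circle, square, triangle, hexagon, diamond, cross} and room 6 has {circle, square, hexagon, diamond, cross}, leaving only star.
Period 5, room 6: period 5 has {cross} and room 6 has {circle, square, star, hexagon, diamond, cross}, leaving only triangle.
Period 7, room 3: period 7 has {star, diamond} and room 3 has {circle, square, hexagon, diamond, cross}, leaving only triangle.
Period 1, room 3: period 1 has {cross} and room 3 has {circle, square, triangle, hexagon, diamond, cross}, leaving only star.
Period 1, room 7: period 1 has {star, cross} and room 7 has {circle, square, triangle, diamond}, leaving only hexagon.
Period 1 already has {star, hexagon, cross} and room 1 already has {square, triangle, star, diamond, cross}, so period 1, room 1 must be circle.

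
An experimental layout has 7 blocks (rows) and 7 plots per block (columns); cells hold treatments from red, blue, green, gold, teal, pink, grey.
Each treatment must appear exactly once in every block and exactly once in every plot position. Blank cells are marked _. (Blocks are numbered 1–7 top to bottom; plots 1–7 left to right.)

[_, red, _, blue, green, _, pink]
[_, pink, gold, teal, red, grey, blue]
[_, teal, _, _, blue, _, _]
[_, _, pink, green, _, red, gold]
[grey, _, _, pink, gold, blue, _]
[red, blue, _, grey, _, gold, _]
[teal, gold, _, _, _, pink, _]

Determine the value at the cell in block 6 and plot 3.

green

Block 1, plot 1: block 1 has {red, blue, green, pink} and plot 1 has {red, teal, grey}, leaving only gold.
Block 1, plot 6: block 1 has {red, blue, green, gold, pink} and plot 6 has {red, blue, gold, pink, grey}, leaving only teal.
Block 1, plot 3: block 1 has {red, blue, green, gold, teal, pink} and plot 3 has {gold, pink}, leaving only grey.
Block 2, plot 1: block 2 has {red, blue, gold, teal, pink, grey} and plot 1 has {red, gold, teal, grey}, leaving only green.
Block 3, plot 1: block 3 has {blue, teal} and plot 1 has {red, green, gold, teal, grey}, leaving only pink.
Block 3, plot 6: block 3 has {blue, teal, pink} and plot 6 has {red, blue, gold, teal, pink, grey}, leaving only green.
Block 3, plot 3: block 3 has {blue, green, teal, pink} and plot 3 has {gold, pink, grey}, leaving only red.
Block 3, plot 4: block 3 has {red, blue, green, teal, pink} and plot 4 has {blue, green, teal, pink, grey}, leaving only gold.
Block 3, plot 7: block 3 has {red, blue, green, gold, teal, pink} and plot 7 has {blue, gold, pink}, leaving only grey.
Block 4, plot 1: block 4 has {red, green, gold, pink} and plot 1 has {red, green, gold, teal, pink, grey}, leaving only blue.
Block 4, plot 2: block 4 has {red, blue, green, gold, pink} and plot 2 has {red, blue, gold, teal, pink}, leaving only grey.
Block 4, plot 5: block 4 has {red, blue, green, gold, pink, grey} and plot 5 has {red, blue, green, gold}, leaving only teal.
Block 5, plot 2: block 5 has {blue, gold, pink, grey} and plot 2 has {red, blue, gold, teal, pink, grey}, leaving only green.
Block 5, plot 3: block 5 has {blue, green, gold, pink, grey} and plot 3 has {red, gold, pink, grey}, leaving only teal.
Block 6 already has {red, blue, gold, grey} and plot 3 already has {red, gold, teal, pink, grey}, so block 6, plot 3 must be green.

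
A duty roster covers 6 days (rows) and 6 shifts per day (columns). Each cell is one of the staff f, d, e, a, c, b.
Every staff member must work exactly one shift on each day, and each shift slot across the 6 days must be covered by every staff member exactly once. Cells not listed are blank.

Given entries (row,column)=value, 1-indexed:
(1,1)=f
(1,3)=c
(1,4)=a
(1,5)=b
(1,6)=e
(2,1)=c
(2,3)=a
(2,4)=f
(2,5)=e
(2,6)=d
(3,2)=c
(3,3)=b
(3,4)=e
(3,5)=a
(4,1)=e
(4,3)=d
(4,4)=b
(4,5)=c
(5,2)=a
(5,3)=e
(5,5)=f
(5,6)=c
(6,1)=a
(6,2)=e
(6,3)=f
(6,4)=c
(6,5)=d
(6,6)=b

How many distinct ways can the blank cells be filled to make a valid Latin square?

Day 1, shift 2: eliminating its day and shift leaves {d}.
Day 2, shift 2: eliminating its day and shift leaves {b}.
Day 3, shift 1: eliminating its day and shift leaves {d}.
Day 3, shift 6: eliminating its day and shift leaves {f}.
Day 4, shift 2: eliminating its day and shift leaves {f}.
Day 4, shift 6: eliminating its day and shift leaves {f, a}.
Day 5, shift 1: eliminating its day and shift leaves {d, b}.
Day 5, shift 4: eliminating its day and shift leaves {d}.
Only one assignment across all blanks avoids any day or shift repeat, giving 1 completion.

1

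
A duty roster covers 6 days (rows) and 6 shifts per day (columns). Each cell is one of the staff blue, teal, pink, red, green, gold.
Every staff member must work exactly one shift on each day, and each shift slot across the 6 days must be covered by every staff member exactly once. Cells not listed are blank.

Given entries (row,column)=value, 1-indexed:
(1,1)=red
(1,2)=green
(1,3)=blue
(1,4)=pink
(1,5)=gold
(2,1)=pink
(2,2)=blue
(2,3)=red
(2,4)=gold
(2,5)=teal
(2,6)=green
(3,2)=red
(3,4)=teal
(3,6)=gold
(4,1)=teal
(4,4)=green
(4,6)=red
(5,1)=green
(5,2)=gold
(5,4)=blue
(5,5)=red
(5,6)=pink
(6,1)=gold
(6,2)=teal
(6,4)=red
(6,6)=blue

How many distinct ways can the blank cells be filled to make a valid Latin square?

Day 1, shift 6: eliminating its day and shift leaves {teal}.
Day 3, shift 1: eliminating its day and shift leaves {blue}.
Day 3, shift 3: eliminating its day and shift leaves {pink, green}.
Day 3, shift 5: eliminating its day and shift leaves {blue, pink, green}.
Day 4, shift 2: eliminating its day and shift leaves {pink}.
Day 4, shift 3: eliminating its day and shift leaves {pink, gold}.
Day 4, shift 5: eliminating its day and shift leaves {blue, pink}.
Day 5, shift 3: eliminating its day and shift leaves {teal}.
Day 6, shift 3: eliminating its day and shift leaves {pink, green}.
Day 6, shift 5: eliminating its day and shift leaves {pink, green}.
Enumerating the assignments across these blanks that avoid any day or shift repeat gives 2 completions.

2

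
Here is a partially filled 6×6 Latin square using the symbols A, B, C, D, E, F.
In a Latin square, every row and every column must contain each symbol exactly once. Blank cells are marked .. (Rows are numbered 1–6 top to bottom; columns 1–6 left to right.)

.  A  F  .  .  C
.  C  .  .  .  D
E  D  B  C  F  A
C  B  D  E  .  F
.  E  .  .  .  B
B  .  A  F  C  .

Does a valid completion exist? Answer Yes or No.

Row 6, column 2: row 6 together with column 2 already contain {A, B, C, D, E, F} — every symbol — so nothing can go there. The grid has no valid completion.

No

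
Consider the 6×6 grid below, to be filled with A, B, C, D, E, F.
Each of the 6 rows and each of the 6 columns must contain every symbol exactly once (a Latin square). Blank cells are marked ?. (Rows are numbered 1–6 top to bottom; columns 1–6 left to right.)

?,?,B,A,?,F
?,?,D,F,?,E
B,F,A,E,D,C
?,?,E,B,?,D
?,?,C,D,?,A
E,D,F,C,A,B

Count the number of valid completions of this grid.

3

Row 1, column 1: eliminating its row and column leaves {C, D}.
Row 1, column 2: eliminating its row and column leaves {C, E}.
Row 1, column 5: eliminating its row and column leaves {C, E}.
Row 2, column 1: eliminating its row and column leaves {A, C}.
Row 2, column 2: eliminating its row and column leaves {A, B, C}.
Row 2, column 5: eliminating its row and column leaves {B, C}.
Row 4, column 1: eliminating its row and column leaves {A, C, F}.
Row 4, column 2: eliminating its row and column leaves {A, C}.
Row 4, column 5: eliminating its row and column leaves {C, F}.
Row 5, column 1: eliminating its row and column leaves {F}.
Row 5, column 2: eliminating its row and column leaves {B, E}.
Row 5, column 5: eliminating its row and column leaves {B, E, F}.
Enumerating the assignments across these blanks that avoid any row or column repeat gives 3 completions.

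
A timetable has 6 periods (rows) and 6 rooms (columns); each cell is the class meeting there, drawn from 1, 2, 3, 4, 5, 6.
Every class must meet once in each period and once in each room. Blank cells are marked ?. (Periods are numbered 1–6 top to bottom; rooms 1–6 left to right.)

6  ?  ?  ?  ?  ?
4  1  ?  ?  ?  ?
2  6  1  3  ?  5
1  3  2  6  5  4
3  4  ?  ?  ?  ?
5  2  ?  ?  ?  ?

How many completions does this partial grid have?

20

Period 1, room 2: eliminating its period and room leaves {5}.
Period 1, room 3: eliminating its period and room leaves {3, 4, 5}.
Period 1, room 4: eliminating its period and room leaves {1, 2, 4, 5}.
Period 1, room 5: eliminating its period and room leaves {1, 2, 3, 4}.
Period 1, room 6: eliminating its period and room leaves {1, 2, 3}.
Period 2, room 3: eliminating its period and room leaves {3, 5, 6}.
Period 2, room 4: eliminating its period and room leaves {2, 5}.
Period 2, room 5: eliminating its period and room leaves {2, 3, 6}.
Period 2, room 6: eliminating its period and room leaves {2, 3, 6}.
Period 3, room 5: eliminating its period and room leaves {4}.
Period 5, room 3: eliminating its period and room leaves {5, 6}.
Period 5, room 4: eliminating its period and room leaves {1, 2, 5}.
Period 5, room 5: eliminating its period and room leaves {1, 2, 6}.
Period 5, room 6: eliminating its period and room leaves {1, 2, 6}.
Period 6, room 3: eliminating its period and room leaves {3, 4, 6}.
Period 6, room 4: eliminating its period and room leaves {1, 4}.
Period 6, room 5: eliminating its period and room leaves {1, 3, 4, 6}.
Period 6, room 6: eliminating its period and room leaves {1, 3, 6}.
Enumerating the assignments across these blanks that avoid any period or room repeat gives 20 completions.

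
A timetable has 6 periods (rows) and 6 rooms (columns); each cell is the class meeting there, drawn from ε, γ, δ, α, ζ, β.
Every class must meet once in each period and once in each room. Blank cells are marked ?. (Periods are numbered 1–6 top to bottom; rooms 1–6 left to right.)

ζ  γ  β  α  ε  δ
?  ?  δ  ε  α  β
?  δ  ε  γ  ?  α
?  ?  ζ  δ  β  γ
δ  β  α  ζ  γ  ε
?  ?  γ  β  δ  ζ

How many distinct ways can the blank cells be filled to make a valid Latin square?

2

Period 2, room 1: eliminating its period and room leaves {γ}.
Period 2, room 2: eliminating its period and room leaves {ζ}.
Period 3, room 1: eliminating its period and room leaves {β}.
Period 3, room 5: eliminating its period and room leaves {ζ}.
Period 4, room 1: eliminating its period and room leaves {ε, α}.
Period 4, room 2: eliminating its period and room leaves {ε, α}.
Period 6, room 1: eliminating its period and room leaves {ε, α}.
Period 6, room 2: eliminating its period and room leaves {ε, α}.
Enumerating the assignments across these blanks that avoid any period or room repeat gives 2 completions.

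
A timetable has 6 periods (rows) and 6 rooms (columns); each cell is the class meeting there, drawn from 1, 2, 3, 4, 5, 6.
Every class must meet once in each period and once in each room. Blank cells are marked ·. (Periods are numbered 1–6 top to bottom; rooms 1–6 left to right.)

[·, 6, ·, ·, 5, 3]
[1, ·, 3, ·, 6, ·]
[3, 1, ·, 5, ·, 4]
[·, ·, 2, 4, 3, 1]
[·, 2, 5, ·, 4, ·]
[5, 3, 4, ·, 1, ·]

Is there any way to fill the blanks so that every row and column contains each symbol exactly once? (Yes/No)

Period 1, room 3: period 1 has {3, 5, 6} and room 3 has {2, 3, 4, 5}, so it must be 1.
Period 1, room 4: period 1 has {1, 3, 5, 6} and room 4 has {4, 5}, so it must be 2.
Now period 2, room 4: period 2 together with room 4 already contain {1, 2, 3, 4, 5, 6} — every symbol — so nothing can go there. The grid has no valid completion.

No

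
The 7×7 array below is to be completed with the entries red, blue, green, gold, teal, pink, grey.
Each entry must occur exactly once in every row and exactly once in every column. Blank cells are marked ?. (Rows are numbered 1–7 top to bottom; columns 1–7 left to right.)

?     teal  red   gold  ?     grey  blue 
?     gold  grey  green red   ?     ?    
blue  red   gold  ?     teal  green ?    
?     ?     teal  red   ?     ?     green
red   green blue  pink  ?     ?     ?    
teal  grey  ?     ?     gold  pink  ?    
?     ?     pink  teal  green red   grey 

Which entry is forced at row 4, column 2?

Row 1, column 5: row 1 has {red, blue, gold, teal, grey} and column 5 has {red, green, gold, teal}, leaving only pink.
Row 1, column 1: row 1 has {red, blue, gold, teal, pink, grey} and column 1 has {red, blue, teal}, leaving only green.
Row 2, column 1: row 2 has {red, green, gold, grey} and column 1 has {red, blue, green, teal}, leaving only pink.
Row 2, column 7: row 2 has {red, green, gold, pink, grey} and column 7 has {blue, green, grey}, leaving only teal.
Row 2, column 6: row 2 has {red, green, gold, teal, pink, grey} and column 6 has {red, green, pink, grey}, leaving only blue.
Row 3, column 4: row 3 has {red, blue, green, gold, teal} and column 4 has {red, green, gold, teal, pink}, leaving only grey.
Row 3, column 7: row 3 has {red, blue, green, gold, teal, grey} and column 7 has {blue, green, teal, grey}, leaving only pink.
Row 4, column 6: row 4 has {red, green, teal} and column 6 has {red, blue, green, pink, grey}, leaving only gold.
Row 4, column 1: row 4 has {red, green, gold, teal} and column 1 has {red, blue, green, teal, pink}, leaving only grey.
Row 4, column 5: row 4 has {red, green, gold, teal, grey} and column 5 has {red, green, gold, teal, pink}, leaving only blue.
Row 4 already has {red, blue, green, gold, teal, grey} and column 2 already has {red, green, gold, teal, grey}, so row 4, column 2 must be pink.

pink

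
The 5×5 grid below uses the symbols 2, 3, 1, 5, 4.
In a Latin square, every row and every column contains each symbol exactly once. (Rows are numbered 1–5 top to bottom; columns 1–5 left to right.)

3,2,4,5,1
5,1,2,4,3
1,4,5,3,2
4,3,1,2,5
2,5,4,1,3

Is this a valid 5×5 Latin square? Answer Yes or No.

Every row is a permutation, but column 3 contains 4 twice (at rows 1 and 5).

No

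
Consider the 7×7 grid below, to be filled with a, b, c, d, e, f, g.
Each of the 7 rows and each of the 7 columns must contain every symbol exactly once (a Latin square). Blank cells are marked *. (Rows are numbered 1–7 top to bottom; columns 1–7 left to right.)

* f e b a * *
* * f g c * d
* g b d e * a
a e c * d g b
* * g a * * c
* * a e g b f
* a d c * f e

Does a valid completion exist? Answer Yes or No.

No row or column among the givens repeats a symbol, and propagating forced cells runs into no contradiction.
One valid completion exists (for instance, c f e b a d g / e b f g c a d / f g b d e c a / a e c f d g b / b d g a f e c / d c a e g b f / g a d c b f e).

Yes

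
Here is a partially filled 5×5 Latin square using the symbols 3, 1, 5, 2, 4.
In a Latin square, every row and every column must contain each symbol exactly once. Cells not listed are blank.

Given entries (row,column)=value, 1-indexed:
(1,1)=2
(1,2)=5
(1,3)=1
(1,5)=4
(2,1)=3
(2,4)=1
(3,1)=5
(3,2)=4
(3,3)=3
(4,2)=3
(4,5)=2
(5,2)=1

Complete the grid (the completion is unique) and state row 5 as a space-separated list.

Row 5, column 1: row 5 has {1} and column 1 has {3, 5, 2}, leaving only 4.
Row 1, column 4: row 1 has {1, 5, 2, 4} and column 4 has {1}, leaving only 3.
Row 2, column 2: row 2 has {3, 1} and column 2 has {3, 1, 5, 4}, leaving only 2.
Row 2, column 5: row 2 has {3, 1, 2} and column 5 has {2, 4}, leaving only 5.
Row 5, column 5: row 5 has {1, 4} and column 5 has {5, 2, 4}, leaving only 3.
Row 2, column 3: row 2 has {3, 1, 5, 2} and column 3 has {3, 1}, leaving only 4.
Row 3, column 4: row 3 has {3, 5, 4} and column 4 has {3, 1}, leaving only 2.
Row 5, column 4: row 5 has {3, 1, 4} and column 4 has {3, 1, 2}, leaving only 5.
Row 5, column 3: row 5 has {3, 1, 5, 4} and column 3 has {3, 1, 4}, leaving only 2.
So row 5 reads: 4 1 2 5 3.

4 1 2 5 3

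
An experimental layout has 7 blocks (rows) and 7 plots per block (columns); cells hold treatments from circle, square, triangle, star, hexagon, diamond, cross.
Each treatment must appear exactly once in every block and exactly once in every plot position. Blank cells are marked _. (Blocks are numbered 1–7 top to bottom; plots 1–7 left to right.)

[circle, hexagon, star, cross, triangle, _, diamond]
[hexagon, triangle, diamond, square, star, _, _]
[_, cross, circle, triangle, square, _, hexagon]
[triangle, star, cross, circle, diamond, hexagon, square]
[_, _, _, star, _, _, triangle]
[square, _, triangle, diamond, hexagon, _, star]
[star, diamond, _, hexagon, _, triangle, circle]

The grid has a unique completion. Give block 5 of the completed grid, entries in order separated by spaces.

cross square hexagon star circle diamond triangle

Block 1, plot 6: block 1 has {circle, triangle, star, hexagon, diamond, cross} and plot 6 has {triangle, hexagon}, leaving only square.
Block 2, plot 7: block 2 has {square, triangle, star, hexagon, diamond} and plot 7 has {circle, square, triangle, star, hexagon, diamond}, leaving only cross.
Block 2, plot 6: block 2 has {square, triangle, star, hexagon, diamond, cross} and plot 6 has {square, triangle, hexagon}, leaving only circle.
Block 3, plot 1: block 3 has {circle, square, triangle, hexagon, cross} and plot 1 has {circle, square, triangle, star, hexagon}, leaving only diamond.
Block 5, plot 1: block 5 has {triangle, star} and plot 1 has {circle, square, triangle, star, hexagon, diamond}, leaving only cross.
Block 5, plot 5: block 5 has {triangle, star, cross} and plot 5 has {square, triangle, star, hexagon, diamond}, leaving only circle.
Block 5, plot 2: block 5 has {circle, triangle, star, cross} and plot 2 has {triangle, star, hexagon, diamond, cross}, leaving only square.
Block 5, plot 3: block 5 has {circle, square, triangle, star, cross} and plot 3 has {circle, triangle, star, diamond, cross}, leaving only hexagon.
Block 5, plot 6: block 5 has {circle, square, triangle, star, hexagon, cross} and plot 6 has {circle, square, triangle, hexagon}, leaving only diamond.
So block 5 reads: cross square hexagon star circle diamond triangle.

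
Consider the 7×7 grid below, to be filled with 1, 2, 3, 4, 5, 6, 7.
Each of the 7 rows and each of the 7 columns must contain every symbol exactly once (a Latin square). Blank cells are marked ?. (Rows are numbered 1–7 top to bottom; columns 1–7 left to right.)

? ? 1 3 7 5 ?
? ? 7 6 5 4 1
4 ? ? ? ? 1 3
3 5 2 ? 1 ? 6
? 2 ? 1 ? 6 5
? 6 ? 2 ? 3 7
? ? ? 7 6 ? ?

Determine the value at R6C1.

1

Row 1, column 2: row 1 has {1, 3, 5, 7} and column 2 has {2, 5, 6}, leaving only 4.
Row 1, column 7: row 1 has {1, 3, 4, 5, 7} and column 7 has {1, 3, 5, 6, 7}, leaving only 2.
Row 1, column 1: row 1 has {1, 2, 3, 4, 5, 7} and column 1 has {3, 4}, leaving only 6.
Row 2, column 1: row 2 has {1, 4, 5, 6, 7} and column 1 has {3, 4, 6}, leaving only 2.
Row 2, column 2: row 2 has {1, 2, 4, 5, 6, 7} and column 2 has {2, 4, 5, 6}, leaving only 3.
Row 3, column 2: row 3 has {1, 3, 4} and column 2 has {2, 3, 4, 5, 6}, leaving only 7.
Row 3, column 4: row 3 has {1, 3, 4, 7} and column 4 has {1, 2, 3, 6, 7}, leaving only 5.
Row 3, column 3: row 3 has {1, 3, 4, 5, 7} and column 3 has {1, 2, 7}, leaving only 6.
Row 3, column 5: row 3 has {1, 3, 4, 5, 6, 7} and column 5 has {1, 5, 6, 7}, leaving only 2.
Row 4, column 4: row 4 has {1, 2, 3, 5, 6} and column 4 has {1, 2, 3, 5, 6, 7}, leaving only 4.
Row 4, column 6: row 4 has {1, 2, 3, 4, 5, 6} and column 6 has {1, 3, 4, 5, 6}, leaving only 7.
Row 5, column 1: row 5 has {1, 2, 5, 6} and column 1 has {2, 3, 4, 6}, leaving only 7.
Row 6, column 5: row 6 has {2, 3, 6, 7} and column 5 has {1, 2, 5, 6, 7}, leaving only 4.
Row 5, column 5: row 5 has {1, 2, 5, 6, 7} and column 5 has {1, 2, 4, 5, 6, 7}, leaving only 3.
Row 5, column 3: row 5 has {1, 2, 3, 5, 6, 7} and column 3 has {1, 2, 6, 7}, leaving only 4.
Row 6, column 3: row 6 has {2, 3, 4, 6, 7} and column 3 has {1, 2, 4, 6, 7}, leaving only 5.
Row 6 already has {2, 3, 4, 5, 6, 7} and column 1 already has {2, 3, 4, 6, 7}, so row 6, column 1 must be 1.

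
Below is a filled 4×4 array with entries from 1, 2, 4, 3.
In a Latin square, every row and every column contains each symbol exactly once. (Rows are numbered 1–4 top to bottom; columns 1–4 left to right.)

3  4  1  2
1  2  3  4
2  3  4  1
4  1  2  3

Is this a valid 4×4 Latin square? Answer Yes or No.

Yes

Each row is a permutation of the 4 symbols, and so is each column.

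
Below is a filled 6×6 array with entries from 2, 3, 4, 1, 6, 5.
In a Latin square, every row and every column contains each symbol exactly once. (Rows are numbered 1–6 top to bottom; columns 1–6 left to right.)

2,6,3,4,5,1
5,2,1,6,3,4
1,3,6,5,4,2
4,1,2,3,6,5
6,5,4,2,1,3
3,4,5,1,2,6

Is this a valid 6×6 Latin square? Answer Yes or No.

Each row is a permutation of the 6 symbols, and so is each column.

Yes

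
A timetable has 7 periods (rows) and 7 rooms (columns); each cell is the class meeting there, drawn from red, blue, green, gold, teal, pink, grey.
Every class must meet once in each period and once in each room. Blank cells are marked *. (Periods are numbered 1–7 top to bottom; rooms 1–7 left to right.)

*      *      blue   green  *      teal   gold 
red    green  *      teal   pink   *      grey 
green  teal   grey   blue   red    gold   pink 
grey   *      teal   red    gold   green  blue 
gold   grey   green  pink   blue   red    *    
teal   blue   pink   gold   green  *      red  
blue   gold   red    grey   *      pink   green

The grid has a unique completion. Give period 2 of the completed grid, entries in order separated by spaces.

Period 2, room 3: period 2 has {red, green, teal, pink, grey} and room 3 has {red, blue, green, teal, pink, grey}, leaving only gold.
Period 2, room 6: period 2 has {red, green, gold, teal, pink, grey} and room 6 has {red, green, gold, teal, pink}, leaving only blue.
So period 2 reads: red green gold teal pink blue grey.

red green gold teal pink blue grey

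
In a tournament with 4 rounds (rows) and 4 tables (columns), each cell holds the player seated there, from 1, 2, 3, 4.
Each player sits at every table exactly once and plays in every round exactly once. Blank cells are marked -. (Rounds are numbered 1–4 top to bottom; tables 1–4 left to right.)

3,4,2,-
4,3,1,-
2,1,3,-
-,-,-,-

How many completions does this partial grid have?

1

Round 1, table 4: eliminating its round and table leaves {1}.
Round 2, table 4: eliminating its round and table leaves {2}.
Round 3, table 4: eliminating its round and table leaves {4}.
Round 4, table 1: eliminating its round and table leaves {1}.
Round 4, table 2: eliminating its round and table leaves {2}.
Round 4, table 3: eliminating its round and table leaves {4}.
Round 4, table 4: eliminating its round and table leaves {1, 2, 3, 4}.
Only one assignment across all blanks avoids any round or table repeat, giving 1 completion.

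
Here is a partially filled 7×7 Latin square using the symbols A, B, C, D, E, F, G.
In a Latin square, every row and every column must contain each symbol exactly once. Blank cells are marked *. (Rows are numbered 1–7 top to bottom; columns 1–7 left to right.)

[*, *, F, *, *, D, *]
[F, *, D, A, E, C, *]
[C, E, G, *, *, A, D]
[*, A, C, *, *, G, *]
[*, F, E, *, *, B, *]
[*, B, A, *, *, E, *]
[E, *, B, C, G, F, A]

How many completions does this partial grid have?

Row 1, column 1: eliminating its row and column leaves {A, B, G}.
Row 1, column 2: eliminating its row and column leaves {C, G}.
Row 1, column 4: eliminating its row and column leaves {B, E, G}.
Row 1, column 5: eliminating its row and column leaves {A, B, C}.
Row 1, column 7: eliminating its row and column leaves {B, C, E, G}.
Row 2, column 2: eliminating its row and column leaves {G}.
Row 2, column 7: eliminating its row and column leaves {B, G}.
Row 3, column 4: eliminating its row and column leaves {B, F}.
Row 3, column 5: eliminating its row and column leaves {B, F}.
Row 4, column 1: eliminating its row and column leaves {B, D}.
Row 4, column 4: eliminating its row and column leaves {B, D, E, F}.
Row 4, column 5: eliminating its row and column leaves {B, D, F}.
Row 4, column 7: eliminating its row and column leaves {B, E, F}.
Row 5, column 1: eliminating its row and column leaves {A, D, G}.
Row 5, column 4: eliminating its row and column leaves {D, G}.
Row 5, column 5: eliminating its row and column leaves {A, C, D}.
Row 5, column 7: eliminating its row and column leaves {C, G}.
Row 6, column 1: eliminating its row and column leaves {D, G}.
Row 6, column 4: eliminating its row and column leaves {D, F, G}.
Row 6, column 5: eliminating its row and column leaves {C, D, F}.
Row 6, column 7: eliminating its row and column leaves {C, F, G}.
Row 7, column 2: eliminating its row and column leaves {D}.
Enumerating the assignments across these blanks that avoid any row or column repeat gives 7 completions.

7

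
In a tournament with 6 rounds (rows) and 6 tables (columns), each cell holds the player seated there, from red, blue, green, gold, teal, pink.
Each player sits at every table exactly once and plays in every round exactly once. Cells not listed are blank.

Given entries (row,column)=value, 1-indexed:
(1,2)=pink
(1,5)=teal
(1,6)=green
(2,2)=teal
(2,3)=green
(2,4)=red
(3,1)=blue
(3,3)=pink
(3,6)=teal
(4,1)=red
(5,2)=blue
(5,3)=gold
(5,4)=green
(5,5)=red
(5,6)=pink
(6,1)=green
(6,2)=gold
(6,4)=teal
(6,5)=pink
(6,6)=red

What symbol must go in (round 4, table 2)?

green

Round 4 already has {red} and table 2 already has {blue, gold, teal, pink}, so round 4, table 2 must be green.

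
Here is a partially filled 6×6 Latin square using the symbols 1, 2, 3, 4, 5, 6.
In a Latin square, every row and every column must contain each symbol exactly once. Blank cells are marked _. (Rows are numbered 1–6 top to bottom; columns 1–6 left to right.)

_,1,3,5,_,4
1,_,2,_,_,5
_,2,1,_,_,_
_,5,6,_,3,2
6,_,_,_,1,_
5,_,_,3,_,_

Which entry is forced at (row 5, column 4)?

Row 1, column 1: row 1 has {1, 3, 4, 5} and column 1 has {1, 5, 6}, leaving only 2.
Row 1, column 5: row 1 has {1, 2, 3, 4, 5} and column 5 has {1, 3}, leaving only 6.
Row 2, column 5: row 2 has {1, 2, 5} and column 5 has {1, 3, 6}, leaving only 4.
Row 2, column 4: row 2 has {1, 2, 4, 5} and column 4 has {3, 5}, leaving only 6.
Row 2, column 2: row 2 has {1, 2, 4, 5, 6} and column 2 has {1, 2, 5}, leaving only 3.
Row 3, column 4: row 3 has {1, 2} and column 4 has {3, 5, 6}, leaving only 4.
Row 5 already has {1, 6} and column 4 already has {3, 4, 5, 6}, so row 5, column 4 must be 2.

2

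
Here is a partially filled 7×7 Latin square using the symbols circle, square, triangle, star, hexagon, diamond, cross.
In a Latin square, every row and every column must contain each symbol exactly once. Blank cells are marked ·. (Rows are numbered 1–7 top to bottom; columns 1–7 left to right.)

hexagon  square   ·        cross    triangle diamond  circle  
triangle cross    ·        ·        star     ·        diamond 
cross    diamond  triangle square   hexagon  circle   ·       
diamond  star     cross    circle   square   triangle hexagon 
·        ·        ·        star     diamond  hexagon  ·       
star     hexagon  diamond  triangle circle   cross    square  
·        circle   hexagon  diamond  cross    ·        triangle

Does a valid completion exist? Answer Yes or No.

No row or column among the givens repeats a symbol, and propagating forced cells runs into no contradiction.
One valid completion exists (for instance, hexagon square star cross triangle diamond circle / triangle cross circle hexagon star square diamond / cross diamond triangle square hexagon circle star / diamond star cross circle square triangle hexagon / circle triangle square star diamond hexagon cross / star hexagon diamond triangle circle cross square / square circle hexagon diamond cross star triangle).

Yes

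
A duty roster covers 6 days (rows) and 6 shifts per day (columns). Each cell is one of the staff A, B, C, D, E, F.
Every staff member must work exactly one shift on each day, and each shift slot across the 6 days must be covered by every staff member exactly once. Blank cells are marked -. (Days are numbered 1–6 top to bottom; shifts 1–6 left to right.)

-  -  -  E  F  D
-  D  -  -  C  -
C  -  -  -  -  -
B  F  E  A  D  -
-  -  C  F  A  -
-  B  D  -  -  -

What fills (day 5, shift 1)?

Day 1, shift 1: day 1 has {D, E, F} and shift 1 has {B, C}, leaving only A.
Day 1, shift 2: day 1 has {A, D, E, F} and shift 2 has {B, D, F}, leaving only C.
Day 1, shift 3: day 1 has {A, C, D, E, F} and shift 3 has {C, D, E}, leaving only B.
Day 2, shift 4: day 2 has {C, D} and shift 4 has {A, E, F}, leaving only B.
Day 3, shift 4: day 3 has {C} and shift 4 has {A, B, E, F}, leaving only D.
Day 4, shift 6: day 4 has {A, B, D, E, F} and shift 6 has {D}, leaving only C.
Day 5, shift 2: day 5 has {A, C, F} and shift 2 has {B, C, D, F}, leaving only E.
Day 5 already has {A, C, E, F} and shift 1 already has {A, B, C}, so day 5, shift 1 must be D.

D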